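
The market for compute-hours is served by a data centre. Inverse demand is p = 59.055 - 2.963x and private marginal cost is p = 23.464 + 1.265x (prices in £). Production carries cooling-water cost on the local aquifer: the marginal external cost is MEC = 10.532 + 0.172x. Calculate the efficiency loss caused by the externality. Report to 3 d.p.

Market equilibrium (private): 23.464 + 1.265x = 59.055 - 2.963x → x_m = 8.4179.
Social marginal cost = private MC + MEC = 33.996 + 1.437x.
Set SMC = demand: 33.996 + 1.437x = 59.055 - 2.963x → x* = 5.6952.
Height of the DWL triangle at x_m is SMC(x_m) − demand(x_m) = MEC(x_m) = 11.9799.
DWL = ½ × 2.7227 × 11.9799 = 16.3088.

DWL = £16.309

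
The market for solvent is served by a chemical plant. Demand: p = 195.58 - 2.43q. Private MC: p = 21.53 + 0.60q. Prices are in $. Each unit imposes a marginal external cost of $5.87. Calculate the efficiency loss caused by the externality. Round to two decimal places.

Market equilibrium (private): 21.53 + 0.60q = 195.58 - 2.43q → q_m = 57.4422.
Social marginal cost = private MC + MEC = 27.40 + 0.60q.
Set SMC = demand: 27.40 + 0.60q = 195.58 - 2.43q → q* = 55.5050.
Between q* and q_m the wedge SMC − demand runs linearly from 0 to MEC(q_m), so the loss is a triangle.
DWL = ½ × 1.9372 × 5.8700 = 5.6857.

DWL = $5.69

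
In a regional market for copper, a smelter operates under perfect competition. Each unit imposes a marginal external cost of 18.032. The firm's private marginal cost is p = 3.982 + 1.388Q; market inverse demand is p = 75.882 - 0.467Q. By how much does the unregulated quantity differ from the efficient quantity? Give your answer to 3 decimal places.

9.721 units

Market equilibrium (private): 3.982 + 1.388Q = 75.882 - 0.467Q → Q_m = 38.7601.
Social marginal cost = private MC + MEC = 22.014 + 1.388Q.
Set SMC = demand: 22.014 + 1.388Q = 75.882 - 0.467Q → Q* = 29.0394.
Gap = |38.7601 − 29.0394| = 9.7207.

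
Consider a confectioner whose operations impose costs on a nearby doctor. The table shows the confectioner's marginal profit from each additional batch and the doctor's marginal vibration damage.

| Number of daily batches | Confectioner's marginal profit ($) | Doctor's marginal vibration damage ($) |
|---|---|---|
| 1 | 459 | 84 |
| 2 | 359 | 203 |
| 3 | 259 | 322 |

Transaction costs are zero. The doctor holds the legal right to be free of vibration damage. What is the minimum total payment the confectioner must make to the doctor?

$287

Efficient level: marginal profit ≥ marginal vibration damage through level 2, so k* = 2.
With the doctor holding the right, the confectioner must at least compensate total damage at k*: 84 + 203 = 287.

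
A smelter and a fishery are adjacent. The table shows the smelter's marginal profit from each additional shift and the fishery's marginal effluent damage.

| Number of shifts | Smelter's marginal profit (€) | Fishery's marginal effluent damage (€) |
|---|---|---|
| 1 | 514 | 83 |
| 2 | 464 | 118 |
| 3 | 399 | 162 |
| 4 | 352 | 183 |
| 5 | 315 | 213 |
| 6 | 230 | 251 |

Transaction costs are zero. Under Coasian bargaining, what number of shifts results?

Bargaining reaches the level where marginal profit last exceeds marginal effluent damage.
That holds through level 5 (315 ≥ 213) but not at 6 (230 < 251).

5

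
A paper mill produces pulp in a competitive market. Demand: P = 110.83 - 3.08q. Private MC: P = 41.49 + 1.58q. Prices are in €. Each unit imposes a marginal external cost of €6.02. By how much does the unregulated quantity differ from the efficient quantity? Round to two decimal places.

Market equilibrium (private): 41.49 + 1.58q = 110.83 - 3.08q → q_m = 14.8798.
Social marginal cost = private MC + MEC = 47.51 + 1.58q.
Set SMC = demand: 47.51 + 1.58q = 110.83 - 3.08q → q* = 13.5880.
Gap = |14.8798 − 13.5880| = 1.2918.

1.29 units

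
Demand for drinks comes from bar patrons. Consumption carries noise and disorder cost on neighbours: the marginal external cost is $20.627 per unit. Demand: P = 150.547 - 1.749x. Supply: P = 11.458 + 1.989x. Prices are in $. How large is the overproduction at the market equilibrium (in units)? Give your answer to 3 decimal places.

5.518 units

Market equilibrium (private): 11.458 + 1.989x = 150.547 - 1.749x → x_m = 37.2095.
Social marginal benefit = demand − MEC = 129.920 - 1.749x.
Set SMB = MC: 129.920 - 1.749x = 11.458 + 1.989x → x* = 31.6913.
Gap = |37.2095 − 31.6913| = 5.5182.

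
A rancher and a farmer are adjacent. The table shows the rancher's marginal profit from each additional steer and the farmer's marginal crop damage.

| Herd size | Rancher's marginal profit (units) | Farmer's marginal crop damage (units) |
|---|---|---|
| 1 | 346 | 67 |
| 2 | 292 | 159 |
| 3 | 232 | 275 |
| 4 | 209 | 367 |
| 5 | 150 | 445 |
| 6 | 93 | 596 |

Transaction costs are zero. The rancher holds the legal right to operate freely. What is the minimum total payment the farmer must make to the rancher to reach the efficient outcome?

684

Left alone the rancher would choose level 6 (marginal profit stays positive).
Efficient level: k* = 2 (marginal profit ≥ marginal crop damage through 2).
The farmer must at least cover the rancher's forgone profit from cutting 6→2: 232 + 209 + 150 + 93 = 684.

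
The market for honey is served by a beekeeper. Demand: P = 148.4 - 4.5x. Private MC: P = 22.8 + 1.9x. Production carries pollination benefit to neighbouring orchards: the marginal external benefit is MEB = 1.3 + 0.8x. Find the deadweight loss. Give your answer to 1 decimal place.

DWL = 25.8

Market equilibrium (private): 22.8 + 1.9x = 148.4 - 4.5x → x_m = 19.6250.
Social marginal cost = private MC − MEB = 21.5 + 1.1x.
Set SMC = demand: 21.5 + 1.1x = 148.4 - 4.5x → x* = 22.6607.
The welfare-loss triangle has base |x_m − x*| and height MEB(x_m) (the vertical gap between SMC and demand is zero at x* and MEB at x_m).
DWL = ½ × 3.0357 × 17.0000 = 25.8035.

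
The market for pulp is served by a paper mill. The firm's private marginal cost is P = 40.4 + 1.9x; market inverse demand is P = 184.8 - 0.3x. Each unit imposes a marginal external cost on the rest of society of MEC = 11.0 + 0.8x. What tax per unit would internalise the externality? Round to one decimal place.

tax = 46.6 per unit

Social marginal cost = private MC + MEC = 51.4 + 2.7x.
Set SMC = demand: 51.4 + 2.7x = 184.8 - 0.3x → x* = 44.4667.
The Pigouvian tax equals MEC at x*: 11.0 + 0.8×44.4667 = 46.5734.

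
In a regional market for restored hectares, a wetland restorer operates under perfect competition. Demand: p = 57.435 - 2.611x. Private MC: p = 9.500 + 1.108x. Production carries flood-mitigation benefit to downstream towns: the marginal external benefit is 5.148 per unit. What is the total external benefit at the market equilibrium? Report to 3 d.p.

Market equilibrium (private): 9.500 + 1.108x = 57.435 - 2.611x → x_m = 12.8892.
Total external benefit = MEB × x_m = 5.148 × 12.8892 = 66.3536.

66.354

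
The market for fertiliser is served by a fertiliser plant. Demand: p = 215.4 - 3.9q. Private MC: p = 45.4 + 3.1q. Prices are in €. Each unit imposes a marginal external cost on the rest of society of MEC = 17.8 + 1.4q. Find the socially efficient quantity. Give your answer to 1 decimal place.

Social marginal cost = private MC + MEC = 63.2 + 4.5q.
Set SMC = demand: 63.2 + 4.5q = 215.4 - 3.9q → q* = 18.1190.

q* = 18.1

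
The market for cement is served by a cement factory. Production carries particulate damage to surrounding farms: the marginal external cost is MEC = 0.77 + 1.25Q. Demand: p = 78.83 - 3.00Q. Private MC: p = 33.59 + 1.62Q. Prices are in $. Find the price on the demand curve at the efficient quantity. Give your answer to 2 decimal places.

P = $56.10

Social marginal cost = private MC + MEC = 34.36 + 2.87Q.
Set SMC = demand: 34.36 + 2.87Q = 78.83 - 3.00Q → Q* = 7.5758.
Consumer price on the demand curve at Q*: 78.83 − 3.00×7.5758 = 56.1026.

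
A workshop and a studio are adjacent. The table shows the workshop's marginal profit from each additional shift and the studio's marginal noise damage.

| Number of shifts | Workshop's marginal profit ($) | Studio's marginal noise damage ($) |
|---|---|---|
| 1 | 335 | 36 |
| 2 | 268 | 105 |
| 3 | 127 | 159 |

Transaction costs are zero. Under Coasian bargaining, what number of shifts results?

Bargaining reaches the level where marginal profit last exceeds marginal noise damage.
That holds through level 2 (268 ≥ 105) but not at 3 (127 < 159).

2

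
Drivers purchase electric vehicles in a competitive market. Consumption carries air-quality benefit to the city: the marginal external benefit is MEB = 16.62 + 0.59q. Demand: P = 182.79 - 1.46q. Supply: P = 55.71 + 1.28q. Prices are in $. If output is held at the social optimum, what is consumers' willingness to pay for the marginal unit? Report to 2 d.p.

P = $85.21

Social marginal benefit = demand + MEB = 199.41 - 0.87q.
Set SMB = MC: 199.41 - 0.87q = 55.71 + 1.28q → q* = 66.8372.
Consumer price on the demand curve at q*: 182.79 − 1.46×66.8372 = 85.2077.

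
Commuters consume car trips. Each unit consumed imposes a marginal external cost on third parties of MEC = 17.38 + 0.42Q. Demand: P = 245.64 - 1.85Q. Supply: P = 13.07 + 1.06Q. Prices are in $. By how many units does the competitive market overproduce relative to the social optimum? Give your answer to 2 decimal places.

15.30 units

Market equilibrium (private): 13.07 + 1.06Q = 245.64 - 1.85Q → Q_m = 79.9210.
Social marginal benefit = demand − MEC = 228.26 - 2.27Q.
Set SMB = MC: 228.26 - 2.27Q = 13.07 + 1.06Q → Q* = 64.6216.
Gap = |79.9210 − 64.6216| = 15.2994.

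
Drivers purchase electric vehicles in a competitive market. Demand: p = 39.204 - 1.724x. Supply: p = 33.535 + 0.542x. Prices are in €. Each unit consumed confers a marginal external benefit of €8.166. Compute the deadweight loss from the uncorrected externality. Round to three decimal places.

DWL = €14.714

Market equilibrium (private): 33.535 + 0.542x = 39.204 - 1.724x → x_m = 2.5018.
Social marginal benefit = demand + MEB = 47.370 - 1.724x.
Set SMB = MC: 47.370 - 1.724x = 33.535 + 0.542x → x* = 6.1055.
The welfare-loss triangle has base |x_m − x*| and height MEB(x_m) (the vertical gap between SMB and MC is zero at x* and MEB at x_m).
DWL = ½ × 3.6037 × 8.1660 = 14.7139.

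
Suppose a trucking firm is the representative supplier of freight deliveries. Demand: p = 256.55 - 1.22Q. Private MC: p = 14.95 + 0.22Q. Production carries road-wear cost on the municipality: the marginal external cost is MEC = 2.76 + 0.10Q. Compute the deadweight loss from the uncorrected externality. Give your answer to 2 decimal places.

DWL = 123.94

Market equilibrium (private): 14.95 + 0.22Q = 256.55 - 1.22Q → Q_m = 167.7778.
Social marginal cost = private MC + MEC = 17.71 + 0.32Q.
Set SMC = demand: 17.71 + 0.32Q = 256.55 - 1.22Q → Q* = 155.0909.
Between Q* and Q_m the wedge SMC − demand runs linearly from 0 to MEC(Q_m), so the loss is a triangle.
DWL = ½ × 12.6869 × 19.5378 = 123.9371.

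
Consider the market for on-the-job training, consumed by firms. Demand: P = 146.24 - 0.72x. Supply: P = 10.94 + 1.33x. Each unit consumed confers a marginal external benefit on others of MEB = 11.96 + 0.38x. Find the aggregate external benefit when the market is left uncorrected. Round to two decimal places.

Market equilibrium (private): 10.94 + 1.33x = 146.24 - 0.72x → x_m = 66.0000.
Total external benefit = ∫₀^{x_m} (11.96 + 0.38x) dx = 11.96×66.0000 + ½×0.38×66.0000² = 1617.0000.

1617.00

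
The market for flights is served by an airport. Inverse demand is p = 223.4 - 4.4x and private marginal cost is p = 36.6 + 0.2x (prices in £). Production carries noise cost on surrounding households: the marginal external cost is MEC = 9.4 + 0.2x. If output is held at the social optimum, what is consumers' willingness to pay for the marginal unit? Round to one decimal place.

P = £60.8

Social marginal cost = private MC + MEC = 46.0 + 0.4x.
Set SMC = demand: 46.0 + 0.4x = 223.4 - 4.4x → x* = 36.9583.
Consumer price on the demand curve at x*: 223.4 − 4.4×36.9583 = 60.7835.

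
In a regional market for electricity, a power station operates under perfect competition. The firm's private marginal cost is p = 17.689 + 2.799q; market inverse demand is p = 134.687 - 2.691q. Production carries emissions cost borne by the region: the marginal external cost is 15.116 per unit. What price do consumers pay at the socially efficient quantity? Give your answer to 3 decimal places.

P = 84.748

Social marginal cost = private MC + MEC = 32.805 + 2.799q.
Set SMC = demand: 32.805 + 2.799q = 134.687 - 2.691q → q* = 18.5577.
Consumer price on the demand curve at q*: 134.687 − 2.691×18.5577 = 84.7482.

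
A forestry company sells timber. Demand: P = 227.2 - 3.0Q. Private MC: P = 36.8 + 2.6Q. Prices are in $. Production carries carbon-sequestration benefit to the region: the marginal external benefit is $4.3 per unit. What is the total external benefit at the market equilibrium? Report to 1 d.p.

Market equilibrium (private): 36.8 + 2.6Q = 227.2 - 3.0Q → Q_m = 34.0000.
Total external benefit = MEB × Q_m = 4.3 × 34.0000 = 146.2000.

$146.2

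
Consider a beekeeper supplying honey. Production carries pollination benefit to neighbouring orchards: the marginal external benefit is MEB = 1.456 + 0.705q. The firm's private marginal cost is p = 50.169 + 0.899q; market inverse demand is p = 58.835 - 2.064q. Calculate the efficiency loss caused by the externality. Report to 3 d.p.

DWL = 2.740

Market equilibrium (private): 50.169 + 0.899q = 58.835 - 2.064q → q_m = 2.9247.
Social marginal cost = private MC − MEB = 48.713 + 0.194q.
Set SMC = demand: 48.713 + 0.194q = 58.835 - 2.064q → q* = 4.4827.
Between q* and q_m the wedge demand − SMC runs linearly from 0 to MEB(q_m), so the loss is a triangle.
DWL = ½ × 1.5580 × 3.5179 = 2.7404.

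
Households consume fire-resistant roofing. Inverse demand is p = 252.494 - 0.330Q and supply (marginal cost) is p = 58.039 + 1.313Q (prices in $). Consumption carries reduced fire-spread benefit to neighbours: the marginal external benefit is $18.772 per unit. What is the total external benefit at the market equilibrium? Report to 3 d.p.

Market equilibrium (private): 58.039 + 1.313Q = 252.494 - 0.330Q → Q_m = 118.3536.
Total external benefit = MEB × Q_m = 18.772 × 118.3536 = 2221.7338.

$2221.734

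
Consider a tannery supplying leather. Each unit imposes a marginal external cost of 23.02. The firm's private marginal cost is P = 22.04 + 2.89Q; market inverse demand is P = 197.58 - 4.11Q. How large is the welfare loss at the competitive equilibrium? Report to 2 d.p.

DWL = 37.85

Market equilibrium (private): 22.04 + 2.89Q = 197.58 - 4.11Q → Q_m = 25.0771.
Social marginal cost = private MC + MEC = 45.06 + 2.89Q.
Set SMC = demand: 45.06 + 2.89Q = 197.58 - 4.11Q → Q* = 21.7886.
Height of the DWL triangle at Q_m is SMC(Q_m) − demand(Q_m) = MEC(Q_m) = 23.0200.
DWL = ½ × 3.2885 × 23.0200 = 37.8506.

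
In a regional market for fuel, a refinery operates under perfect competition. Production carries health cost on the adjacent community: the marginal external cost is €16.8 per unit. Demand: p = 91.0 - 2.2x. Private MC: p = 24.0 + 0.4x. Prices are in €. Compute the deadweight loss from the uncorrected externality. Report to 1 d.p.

DWL = €54.3

Market equilibrium (private): 24.0 + 0.4x = 91.0 - 2.2x → x_m = 25.7692.
Social marginal cost = private MC + MEC = 40.8 + 0.4x.
Set SMC = demand: 40.8 + 0.4x = 91.0 - 2.2x → x* = 19.3077.
Height of the DWL triangle at x_m is SMC(x_m) − demand(x_m) = MEC(x_m) = 16.8000.
DWL = ½ × 6.4615 × 16.8000 = 54.2766.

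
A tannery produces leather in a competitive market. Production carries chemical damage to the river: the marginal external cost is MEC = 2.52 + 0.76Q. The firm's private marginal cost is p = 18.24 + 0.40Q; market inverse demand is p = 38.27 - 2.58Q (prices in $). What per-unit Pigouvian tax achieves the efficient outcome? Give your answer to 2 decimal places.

Social marginal cost = private MC + MEC = 20.76 + 1.16Q.
Set SMC = demand: 20.76 + 1.16Q = 38.27 - 2.58Q → Q* = 4.6818.
The Pigouvian tax equals MEC at Q*: 2.52 + 0.76×4.6818 = 6.0782.

tax = $6.08 per unit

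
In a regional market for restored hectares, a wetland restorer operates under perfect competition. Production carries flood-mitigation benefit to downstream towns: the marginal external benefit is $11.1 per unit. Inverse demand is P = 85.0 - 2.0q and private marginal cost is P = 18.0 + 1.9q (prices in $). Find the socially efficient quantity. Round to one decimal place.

q* = 20.0

Social marginal cost = private MC − MEB = 6.9 + 1.9q.
Set SMC = demand: 6.9 + 1.9q = 85.0 - 2.0q → q* = 20.0256.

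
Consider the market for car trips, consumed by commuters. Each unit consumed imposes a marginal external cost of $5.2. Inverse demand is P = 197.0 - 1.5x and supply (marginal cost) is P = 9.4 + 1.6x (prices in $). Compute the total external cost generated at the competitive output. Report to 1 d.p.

$314.7

Market equilibrium (private): 9.4 + 1.6x = 197.0 - 1.5x → x_m = 60.5161.
Total external cost = MEC × x_m = 5.2 × 60.5161 = 314.6837.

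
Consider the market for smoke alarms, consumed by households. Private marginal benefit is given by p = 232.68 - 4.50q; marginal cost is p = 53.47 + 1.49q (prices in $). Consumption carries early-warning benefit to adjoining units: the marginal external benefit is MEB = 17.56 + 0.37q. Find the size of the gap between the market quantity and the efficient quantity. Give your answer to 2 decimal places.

5.09 units

Market equilibrium (private): 53.47 + 1.49q = 232.68 - 4.50q → q_m = 29.9182.
Social marginal benefit = demand + MEB = 250.24 - 4.13q.
Set SMB = MC: 250.24 - 4.13q = 53.47 + 1.49q → q* = 35.0125.
Gap = |29.9182 − 35.0125| = 5.0943.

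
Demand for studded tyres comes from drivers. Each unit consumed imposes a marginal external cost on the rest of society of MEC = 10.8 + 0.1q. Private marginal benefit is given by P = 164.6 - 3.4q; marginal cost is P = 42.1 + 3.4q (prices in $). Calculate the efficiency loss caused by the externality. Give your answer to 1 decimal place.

DWL = $11.5

Market equilibrium (private): 42.1 + 3.4q = 164.6 - 3.4q → q_m = 18.0147.
Social marginal benefit = demand − MEC = 153.8 - 3.5q.
Set SMB = MC: 153.8 - 3.5q = 42.1 + 3.4q → q* = 16.1884.
Height of the DWL triangle at q_m is MC(q_m) − SMB(q_m) = MEC(q_m) = 12.6015.
DWL = ½ × 1.8263 × 12.6015 = 11.5071.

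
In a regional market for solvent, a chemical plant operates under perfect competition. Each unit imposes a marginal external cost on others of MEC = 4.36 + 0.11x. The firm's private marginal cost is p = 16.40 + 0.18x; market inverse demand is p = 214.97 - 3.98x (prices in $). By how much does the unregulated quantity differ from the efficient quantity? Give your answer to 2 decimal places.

2.25 units

Market equilibrium (private): 16.40 + 0.18x = 214.97 - 3.98x → x_m = 47.7332.
Social marginal cost = private MC + MEC = 20.76 + 0.29x.
Set SMC = demand: 20.76 + 0.29x = 214.97 - 3.98x → x* = 45.4824.
Gap = |47.7332 − 45.4824| = 2.2508.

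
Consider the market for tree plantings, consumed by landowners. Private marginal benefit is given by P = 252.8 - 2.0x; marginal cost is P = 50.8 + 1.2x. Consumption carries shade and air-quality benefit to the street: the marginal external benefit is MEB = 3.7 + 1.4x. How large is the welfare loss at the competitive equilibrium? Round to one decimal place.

DWL = 2354.9

Market equilibrium (private): 50.8 + 1.2x = 252.8 - 2.0x → x_m = 63.1250.
Social marginal benefit = demand + MEB = 256.5 - 0.6x.
Set SMB = MC: 256.5 - 0.6x = 50.8 + 1.2x → x* = 114.2778.
The welfare-loss triangle has base |x_m − x*| and height MEB(x_m) (the vertical gap between SMB and MC is zero at x* and MEB at x_m).
DWL = ½ × 51.1528 × 92.0750 = 2354.9470.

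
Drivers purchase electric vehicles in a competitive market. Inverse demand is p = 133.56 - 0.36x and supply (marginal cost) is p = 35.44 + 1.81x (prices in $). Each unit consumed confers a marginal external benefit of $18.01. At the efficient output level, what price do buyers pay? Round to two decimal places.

P = $114.29

Social marginal benefit = demand + MEB = 151.57 - 0.36x.
Set SMB = MC: 151.57 - 0.36x = 35.44 + 1.81x → x* = 53.5161.
Consumer price on the demand curve at x*: 133.56 − 0.36×53.5161 = 114.2942.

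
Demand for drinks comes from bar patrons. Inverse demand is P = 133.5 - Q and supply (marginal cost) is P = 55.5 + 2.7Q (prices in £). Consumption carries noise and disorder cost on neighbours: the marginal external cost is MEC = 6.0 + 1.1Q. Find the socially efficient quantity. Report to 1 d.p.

Q* = 15.0

Social marginal benefit = demand − MEC = 127.5 - 2.1Q.
Set SMB = MC: 127.5 - 2.1Q = 55.5 + 2.7Q → Q* = 15.0000.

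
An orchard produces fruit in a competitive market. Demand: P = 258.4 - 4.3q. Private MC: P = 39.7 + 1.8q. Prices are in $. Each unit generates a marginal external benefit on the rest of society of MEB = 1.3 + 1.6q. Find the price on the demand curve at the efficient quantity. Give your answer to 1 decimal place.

P = $48.2

Social marginal cost = private MC − MEB = 38.4 + 0.2q.
Set SMC = demand: 38.4 + 0.2q = 258.4 - 4.3q → q* = 48.8889.
Consumer price on the demand curve at q*: 258.4 − 4.3×48.8889 = 48.1777.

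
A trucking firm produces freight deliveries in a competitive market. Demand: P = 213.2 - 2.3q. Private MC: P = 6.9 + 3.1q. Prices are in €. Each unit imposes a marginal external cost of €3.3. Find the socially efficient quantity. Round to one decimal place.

q* = 37.6

Social marginal cost = private MC + MEC = 10.2 + 3.1q.
Set SMC = demand: 10.2 + 3.1q = 213.2 - 2.3q → q* = 37.5926.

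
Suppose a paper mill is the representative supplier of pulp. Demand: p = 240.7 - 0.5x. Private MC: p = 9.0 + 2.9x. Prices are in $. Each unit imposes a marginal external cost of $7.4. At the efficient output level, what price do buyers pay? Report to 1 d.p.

Social marginal cost = private MC + MEC = 16.4 + 2.9x.
Set SMC = demand: 16.4 + 2.9x = 240.7 - 0.5x → x* = 65.9706.
Consumer price on the demand curve at x*: 240.7 − 0.5×65.9706 = 207.7147.

P = $207.7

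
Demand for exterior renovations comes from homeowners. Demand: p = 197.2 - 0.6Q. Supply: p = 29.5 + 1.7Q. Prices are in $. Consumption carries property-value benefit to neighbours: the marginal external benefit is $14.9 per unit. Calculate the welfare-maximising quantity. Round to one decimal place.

Social marginal benefit = demand + MEB = 212.1 - 0.6Q.
Set SMB = MC: 212.1 - 0.6Q = 29.5 + 1.7Q → Q* = 79.3913.

Q* = 79.4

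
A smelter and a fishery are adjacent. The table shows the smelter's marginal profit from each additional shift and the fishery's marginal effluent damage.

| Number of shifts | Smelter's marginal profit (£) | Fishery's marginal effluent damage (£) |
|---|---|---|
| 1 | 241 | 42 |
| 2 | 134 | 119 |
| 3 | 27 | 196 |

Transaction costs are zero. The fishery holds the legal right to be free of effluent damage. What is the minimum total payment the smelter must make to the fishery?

£161

Efficient level: marginal profit ≥ marginal effluent damage through level 2, so k* = 2.
With the fishery holding the right, the smelter must at least compensate total damage at k*: 42 + 119 = 161.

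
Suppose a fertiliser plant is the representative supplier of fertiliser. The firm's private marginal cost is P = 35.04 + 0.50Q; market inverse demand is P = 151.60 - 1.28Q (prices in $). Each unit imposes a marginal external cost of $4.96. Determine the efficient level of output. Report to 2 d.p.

Social marginal cost = private MC + MEC = 40.00 + 0.50Q.
Set SMC = demand: 40.00 + 0.50Q = 151.60 - 1.28Q → Q* = 62.6966.

Q* = 62.70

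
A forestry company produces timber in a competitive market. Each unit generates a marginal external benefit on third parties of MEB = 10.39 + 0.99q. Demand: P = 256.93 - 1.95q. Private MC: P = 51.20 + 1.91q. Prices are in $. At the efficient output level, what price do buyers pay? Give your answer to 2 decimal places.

Social marginal cost = private MC − MEB = 40.81 + 0.92q.
Set SMC = demand: 40.81 + 0.92q = 256.93 - 1.95q → q* = 75.3031.
Consumer price on the demand curve at q*: 256.93 − 1.95×75.3031 = 110.0890.

P = $110.09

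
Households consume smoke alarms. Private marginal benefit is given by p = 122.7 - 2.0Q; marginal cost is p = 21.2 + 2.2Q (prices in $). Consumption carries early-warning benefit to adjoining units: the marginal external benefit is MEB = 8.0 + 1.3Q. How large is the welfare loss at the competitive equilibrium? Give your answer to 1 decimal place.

DWL = $267.9

Market equilibrium (private): 21.2 + 2.2Q = 122.7 - 2.0Q → Q_m = 24.1667.
Social marginal benefit = demand + MEB = 130.7 - 0.7Q.
Set SMB = MC: 130.7 - 0.7Q = 21.2 + 2.2Q → Q* = 37.7586.
The welfare-loss triangle has base |Q_m − Q*| and height MEB(Q_m) (the vertical gap between SMB and MC is zero at Q* and MEB at Q_m).
DWL = ½ × 13.5919 × 39.4167 = 267.8739.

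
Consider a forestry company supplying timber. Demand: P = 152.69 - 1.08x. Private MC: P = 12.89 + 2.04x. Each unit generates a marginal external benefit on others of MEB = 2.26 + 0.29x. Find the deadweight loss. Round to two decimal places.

Market equilibrium (private): 12.89 + 2.04x = 152.69 - 1.08x → x_m = 44.8077.
Social marginal cost = private MC − MEB = 10.63 + 1.75x.
Set SMC = demand: 10.63 + 1.75x = 152.69 - 1.08x → x* = 50.1979.
The welfare-loss triangle has base |x_m − x*| and height MEB(x_m) (the vertical gap between SMC and demand is zero at x* and MEB at x_m).
DWL = ½ × 5.3902 × 15.2542 = 41.1116.

DWL = 41.11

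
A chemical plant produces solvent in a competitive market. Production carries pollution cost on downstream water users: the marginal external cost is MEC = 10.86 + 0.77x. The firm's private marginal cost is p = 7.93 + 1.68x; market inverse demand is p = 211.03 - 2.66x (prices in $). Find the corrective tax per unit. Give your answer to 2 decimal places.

tax = $39.83 per unit

Social marginal cost = private MC + MEC = 18.79 + 2.45x.
Set SMC = demand: 18.79 + 2.45x = 211.03 - 2.66x → x* = 37.6204.
The Pigouvian tax equals MEC at x*: 10.86 + 0.77×37.6204 = 39.8277.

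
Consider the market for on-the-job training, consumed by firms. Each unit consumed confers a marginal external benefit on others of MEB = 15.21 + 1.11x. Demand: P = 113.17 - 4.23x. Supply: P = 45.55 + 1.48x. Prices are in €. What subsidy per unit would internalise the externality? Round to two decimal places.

subsidy = €35.20 per unit

Social marginal benefit = demand + MEB = 128.38 - 3.12x.
Set SMB = MC: 128.38 - 3.12x = 45.55 + 1.48x → x* = 18.0065.
The Pigouvian subsidy equals MEB at x*: 15.21 + 1.11×18.0065 = 35.1972.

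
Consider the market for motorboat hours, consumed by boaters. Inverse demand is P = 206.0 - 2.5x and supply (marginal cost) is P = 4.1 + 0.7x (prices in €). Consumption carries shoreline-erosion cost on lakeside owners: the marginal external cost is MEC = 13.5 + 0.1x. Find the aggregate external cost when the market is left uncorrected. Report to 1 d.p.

€1050.8

Market equilibrium (private): 4.1 + 0.7x = 206.0 - 2.5x → x_m = 63.0938.
Total external cost = ∫₀^{x_m} (13.5 + 0.1x) dx = 13.5×63.0938 + ½×0.1×63.0938² = 1050.8077.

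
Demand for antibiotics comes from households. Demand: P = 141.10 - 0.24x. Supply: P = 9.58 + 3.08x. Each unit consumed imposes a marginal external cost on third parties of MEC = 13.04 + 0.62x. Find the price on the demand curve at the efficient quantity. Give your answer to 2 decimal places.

P = 133.88

Social marginal benefit = demand − MEC = 128.06 - 0.86x.
Set SMB = MC: 128.06 - 0.86x = 9.58 + 3.08x → x* = 30.0711.
Consumer price on the demand curve at x*: 141.10 − 0.24×30.0711 = 133.8829.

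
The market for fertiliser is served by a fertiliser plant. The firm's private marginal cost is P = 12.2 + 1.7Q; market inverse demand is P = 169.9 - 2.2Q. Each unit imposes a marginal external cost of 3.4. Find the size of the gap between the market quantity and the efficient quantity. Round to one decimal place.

0.9 units

Market equilibrium (private): 12.2 + 1.7Q = 169.9 - 2.2Q → Q_m = 40.4359.
Social marginal cost = private MC + MEC = 15.6 + 1.7Q.
Set SMC = demand: 15.6 + 1.7Q = 169.9 - 2.2Q → Q* = 39.5641.
Gap = |40.4359 − 39.5641| = 0.8718.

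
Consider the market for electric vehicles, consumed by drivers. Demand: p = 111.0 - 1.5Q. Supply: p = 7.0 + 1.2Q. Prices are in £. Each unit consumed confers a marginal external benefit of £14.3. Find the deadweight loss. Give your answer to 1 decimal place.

Market equilibrium (private): 7.0 + 1.2Q = 111.0 - 1.5Q → Q_m = 38.5185.
Social marginal benefit = demand + MEB = 125.3 - 1.5Q.
Set SMB = MC: 125.3 - 1.5Q = 7.0 + 1.2Q → Q* = 43.8148.
The welfare-loss triangle has base |Q_m − Q*| and height MEB(Q_m) (the vertical gap between SMB and MC is zero at Q* and MEB at Q_m).
DWL = ½ × 5.2963 × 14.3000 = 37.8685.

DWL = £37.9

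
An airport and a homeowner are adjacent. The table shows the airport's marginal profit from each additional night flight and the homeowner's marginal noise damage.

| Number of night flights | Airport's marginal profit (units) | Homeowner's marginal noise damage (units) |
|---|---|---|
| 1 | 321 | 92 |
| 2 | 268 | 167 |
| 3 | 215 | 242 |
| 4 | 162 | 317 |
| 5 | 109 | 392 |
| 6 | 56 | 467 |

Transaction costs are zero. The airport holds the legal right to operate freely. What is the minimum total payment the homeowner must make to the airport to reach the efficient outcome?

542

Left alone the airport would choose level 6 (marginal profit stays positive).
Efficient level: k* = 2 (marginal profit ≥ marginal noise damage through 2).
The homeowner must at least cover the airport's forgone profit from cutting 6→2: 215 + 162 + 109 + 56 = 542.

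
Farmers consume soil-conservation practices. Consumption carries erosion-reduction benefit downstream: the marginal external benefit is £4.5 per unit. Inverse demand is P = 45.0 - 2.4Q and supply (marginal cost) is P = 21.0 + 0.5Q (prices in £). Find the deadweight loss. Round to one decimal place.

DWL = £3.5

Market equilibrium (private): 21.0 + 0.5Q = 45.0 - 2.4Q → Q_m = 8.2759.
Social marginal benefit = demand + MEB = 49.5 - 2.4Q.
Set SMB = MC: 49.5 - 2.4Q = 21.0 + 0.5Q → Q* = 9.8276.
The loss is the area between SMB and MC from Q* to Q_m; with linear curves that's a triangle of height MEB(Q_m).
DWL = ½ × 1.5517 × 4.5000 = 3.4913.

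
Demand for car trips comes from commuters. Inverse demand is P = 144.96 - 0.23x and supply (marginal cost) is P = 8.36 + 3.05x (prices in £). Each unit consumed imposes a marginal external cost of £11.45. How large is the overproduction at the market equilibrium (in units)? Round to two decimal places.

Market equilibrium (private): 8.36 + 3.05x = 144.96 - 0.23x → x_m = 41.6463.
Social marginal benefit = demand − MEC = 133.51 - 0.23x.
Set SMB = MC: 133.51 - 0.23x = 8.36 + 3.05x → x* = 38.1555.
Gap = |41.6463 − 38.1555| = 3.4908.

3.49 units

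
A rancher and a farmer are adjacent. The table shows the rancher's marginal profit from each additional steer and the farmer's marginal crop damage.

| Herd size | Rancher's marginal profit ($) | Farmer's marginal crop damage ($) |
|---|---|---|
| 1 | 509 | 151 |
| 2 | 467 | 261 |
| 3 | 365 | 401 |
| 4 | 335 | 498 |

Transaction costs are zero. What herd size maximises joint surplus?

Bargaining reaches the level where marginal profit last exceeds marginal crop damage.
That holds through level 2 (467 ≥ 261) but not at 3 (365 < 401).

2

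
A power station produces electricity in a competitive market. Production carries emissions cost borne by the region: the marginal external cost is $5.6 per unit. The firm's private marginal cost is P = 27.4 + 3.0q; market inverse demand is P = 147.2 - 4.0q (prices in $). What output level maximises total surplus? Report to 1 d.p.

q* = 16.3

Social marginal cost = private MC + MEC = 33.0 + 3.0q.
Set SMC = demand: 33.0 + 3.0q = 147.2 - 4.0q → q* = 16.3143.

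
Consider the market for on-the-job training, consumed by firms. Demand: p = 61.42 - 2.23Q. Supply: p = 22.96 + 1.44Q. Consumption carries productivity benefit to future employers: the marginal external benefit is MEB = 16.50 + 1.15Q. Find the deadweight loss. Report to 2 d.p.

Market equilibrium (private): 22.96 + 1.44Q = 61.42 - 2.23Q → Q_m = 10.4796.
Social marginal benefit = demand + MEB = 77.92 - 1.08Q.
Set SMB = MC: 77.92 - 1.08Q = 22.96 + 1.44Q → Q* = 21.8095.
The welfare-loss triangle has base |Q_m − Q*| and height MEB(Q_m) (the vertical gap between SMB and MC is zero at Q* and MEB at Q_m).
DWL = ½ × 11.3299 × 28.5515 = 161.7428.

DWL = 161.74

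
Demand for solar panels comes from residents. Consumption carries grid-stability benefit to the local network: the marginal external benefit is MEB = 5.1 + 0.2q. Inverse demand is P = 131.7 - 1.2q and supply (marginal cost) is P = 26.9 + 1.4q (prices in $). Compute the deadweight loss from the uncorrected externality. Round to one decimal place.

Market equilibrium (private): 26.9 + 1.4q = 131.7 - 1.2q → q_m = 40.3077.
Social marginal benefit = demand + MEB = 136.8 - q.
Set SMB = MC: 136.8 - q = 26.9 + 1.4q → q* = 45.7917.
The welfare-loss triangle has base |q_m − q*| and height MEB(q_m) (the vertical gap between SMB and MC is zero at q* and MEB at q_m).
DWL = ½ × 5.4840 × 13.1615 = 36.0888.

DWL = $36.1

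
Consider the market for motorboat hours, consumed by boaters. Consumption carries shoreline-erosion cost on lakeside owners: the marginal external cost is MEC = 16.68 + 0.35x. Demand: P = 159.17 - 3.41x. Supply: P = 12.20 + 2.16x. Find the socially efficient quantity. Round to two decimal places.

x* = 22.01

Social marginal benefit = demand − MEC = 142.49 - 3.76x.
Set SMB = MC: 142.49 - 3.76x = 12.20 + 2.16x → x* = 22.0084.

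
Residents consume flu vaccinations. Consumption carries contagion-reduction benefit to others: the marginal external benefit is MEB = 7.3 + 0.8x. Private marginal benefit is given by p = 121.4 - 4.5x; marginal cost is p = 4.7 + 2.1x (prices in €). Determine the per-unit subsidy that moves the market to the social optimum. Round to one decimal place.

subsidy = €24.4 per unit

Social marginal benefit = demand + MEB = 128.7 - 3.7x.
Set SMB = MC: 128.7 - 3.7x = 4.7 + 2.1x → x* = 21.3793.
The Pigouvian subsidy equals MEB at x*: 7.3 + 0.8×21.3793 = 24.4034.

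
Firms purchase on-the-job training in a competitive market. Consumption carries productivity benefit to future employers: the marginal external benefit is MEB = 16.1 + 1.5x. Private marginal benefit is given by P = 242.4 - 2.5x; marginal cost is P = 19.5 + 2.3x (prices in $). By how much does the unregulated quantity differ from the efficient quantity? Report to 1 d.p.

26.0 units

Market equilibrium (private): 19.5 + 2.3x = 242.4 - 2.5x → x_m = 46.4375.
Social marginal benefit = demand + MEB = 258.5 - x.
Set SMB = MC: 258.5 - x = 19.5 + 2.3x → x* = 72.4242.
Gap = |46.4375 − 72.4242| = 25.9867.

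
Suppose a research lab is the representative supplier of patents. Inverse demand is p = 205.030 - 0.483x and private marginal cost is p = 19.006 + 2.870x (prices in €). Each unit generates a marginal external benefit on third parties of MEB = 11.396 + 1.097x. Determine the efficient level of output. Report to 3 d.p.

Social marginal cost = private MC − MEB = 7.610 + 1.773x.
Set SMC = demand: 7.610 + 1.773x = 205.030 - 0.483x → x* = 87.5089.

x* = 87.509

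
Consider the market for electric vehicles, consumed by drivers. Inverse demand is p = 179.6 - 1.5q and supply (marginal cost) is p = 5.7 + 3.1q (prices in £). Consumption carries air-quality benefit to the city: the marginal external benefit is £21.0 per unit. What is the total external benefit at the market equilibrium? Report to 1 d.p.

Market equilibrium (private): 5.7 + 3.1q = 179.6 - 1.5q → q_m = 37.8043.
Total external benefit = MEB × q_m = 21.0 × 37.8043 = 793.8903.

£793.9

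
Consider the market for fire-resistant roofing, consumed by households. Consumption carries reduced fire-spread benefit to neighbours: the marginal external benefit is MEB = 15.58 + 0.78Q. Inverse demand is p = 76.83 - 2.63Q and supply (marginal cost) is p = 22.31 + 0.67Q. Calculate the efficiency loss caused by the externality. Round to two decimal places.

Market equilibrium (private): 22.31 + 0.67Q = 76.83 - 2.63Q → Q_m = 16.5212.
Social marginal benefit = demand + MEB = 92.41 - 1.85Q.
Set SMB = MC: 92.41 - 1.85Q = 22.31 + 0.67Q → Q* = 27.8175.
Between Q* and Q_m the wedge SMB − MC runs linearly from 0 to MEB(Q_m), so the loss is a triangle.
DWL = ½ × 11.2963 × 28.4665 = 160.7831.

DWL = 160.78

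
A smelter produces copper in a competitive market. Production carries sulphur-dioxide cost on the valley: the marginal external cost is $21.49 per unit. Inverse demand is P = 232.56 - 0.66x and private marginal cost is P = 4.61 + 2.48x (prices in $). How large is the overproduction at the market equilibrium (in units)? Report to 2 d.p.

Market equilibrium (private): 4.61 + 2.48x = 232.56 - 0.66x → x_m = 72.5955.
Social marginal cost = private MC + MEC = 26.10 + 2.48x.
Set SMC = demand: 26.10 + 2.48x = 232.56 - 0.66x → x* = 65.7516.
Gap = |72.5955 − 65.7516| = 6.8439.

6.84 units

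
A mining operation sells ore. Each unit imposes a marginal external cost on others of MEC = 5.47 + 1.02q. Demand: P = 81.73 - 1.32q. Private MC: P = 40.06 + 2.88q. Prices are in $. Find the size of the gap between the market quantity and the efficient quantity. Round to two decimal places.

2.99 units

Market equilibrium (private): 40.06 + 2.88q = 81.73 - 1.32q → q_m = 9.9214.
Social marginal cost = private MC + MEC = 45.53 + 3.90q.
Set SMC = demand: 45.53 + 3.90q = 81.73 - 1.32q → q* = 6.9349.
Gap = |9.9214 − 6.9349| = 2.9865.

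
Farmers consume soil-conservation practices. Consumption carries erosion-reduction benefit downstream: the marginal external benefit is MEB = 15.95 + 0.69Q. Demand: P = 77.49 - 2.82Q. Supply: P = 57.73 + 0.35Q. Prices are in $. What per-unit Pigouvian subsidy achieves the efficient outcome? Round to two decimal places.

Social marginal benefit = demand + MEB = 93.44 - 2.13Q.
Set SMB = MC: 93.44 - 2.13Q = 57.73 + 0.35Q → Q* = 14.3992.
The Pigouvian subsidy equals MEB at Q*: 15.95 + 0.69×14.3992 = 25.8854.

subsidy = $25.89 per unit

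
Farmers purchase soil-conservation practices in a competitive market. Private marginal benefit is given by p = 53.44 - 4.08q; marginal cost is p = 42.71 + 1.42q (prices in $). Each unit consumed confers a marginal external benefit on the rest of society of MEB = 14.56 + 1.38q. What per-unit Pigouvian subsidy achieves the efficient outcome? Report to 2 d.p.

subsidy = $23.03 per unit

Social marginal benefit = demand + MEB = 68.00 - 2.70q.
Set SMB = MC: 68.00 - 2.70q = 42.71 + 1.42q → q* = 6.1383.
The Pigouvian subsidy equals MEB at q*: 14.56 + 1.38×6.1383 = 23.0309.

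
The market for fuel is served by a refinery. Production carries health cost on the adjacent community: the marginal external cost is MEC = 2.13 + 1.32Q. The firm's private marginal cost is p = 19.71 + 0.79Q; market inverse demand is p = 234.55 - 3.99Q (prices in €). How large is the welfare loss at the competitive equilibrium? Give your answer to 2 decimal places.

Market equilibrium (private): 19.71 + 0.79Q = 234.55 - 3.99Q → Q_m = 44.9456.
Social marginal cost = private MC + MEC = 21.84 + 2.11Q.
Set SMC = demand: 21.84 + 2.11Q = 234.55 - 3.99Q → Q* = 34.8705.
The welfare-loss triangle has base |Q_m − Q*| and height MEC(Q_m) (the vertical gap between SMC and demand is zero at Q* and MEC at Q_m).
DWL = ½ × 10.0751 × 61.4582 = 309.5988.

DWL = €309.60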